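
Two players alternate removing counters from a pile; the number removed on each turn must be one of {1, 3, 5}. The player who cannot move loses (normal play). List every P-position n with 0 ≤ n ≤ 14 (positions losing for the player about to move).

G(0) = 0
G(1) = mex{0} = 1
G(2) = mex{1} = 0
G(3) = mex{0,0} = 1
G(4) = mex{1,1} = 0
G(5) = mex{0,0,0} = 1
G(6) = mex{1,1,1} = 0
G(7) = mex{0,0,0} = 1
G(8) = mex{1,1,1} = 0
G(9) = mex{0,0,0} = 1
G(10) = mex{1,1,1} = 0
G(11) = mex{0,0,0} = 1
G(12) = mex{1,1,1} = 0
G(13) = mex{0,0,0} = 1
G(14) = mex{1,1,1} = 0
P-positions are exactly the n with G(n) = 0.

0, 2, 4, 6, 8, 10, 12, 14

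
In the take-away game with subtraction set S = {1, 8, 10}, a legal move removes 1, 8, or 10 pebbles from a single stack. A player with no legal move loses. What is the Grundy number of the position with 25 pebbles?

1

G(0) = 0
G(1) = mex{0} = 1
G(2) = mex{1} = 0
G(3) = mex{0} = 1
G(4) = mex{1} = 0
G(5) = mex{0} = 1
G(6) = mex{1} = 0
G(7) = mex{0} = 1
G(8) = mex{1,0} = 2
G(9) = mex{2,1} = 0
G(10) = mex{0,0,0} = 1
G(11) = mex{1,1,1} = 0
G(12) = mex{0,0,0} = 1
G(13) = mex{1,1,1} = 0
G(14) = mex{0,0,0} = 1
G(15) = mex{1,1,1} = 0
G(16) = mex{0,2,0} = 1
G(17) = mex{1,0,1} = 2
G(18) = mex{2,1,2} = 0
G(19) = mex{0,0,0} = 1
G(20) = mex{1,1,1} = 0
G(21) = mex{0,0,0} = 1
G(22) = mex{1,1,1} = 0
G(23) = mex{0,0,0} = 1
G(24) = mex{1,1,1} = 0
G(25) = mex{0,2,0} = 1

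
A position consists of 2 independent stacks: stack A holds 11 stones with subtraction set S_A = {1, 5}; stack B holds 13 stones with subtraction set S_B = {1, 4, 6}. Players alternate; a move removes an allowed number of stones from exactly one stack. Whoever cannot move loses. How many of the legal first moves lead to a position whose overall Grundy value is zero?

Stack A, S = {1, 5}:
n :  0  1  2  3  4  5  6  7  8  9 10 11
G :  0  1  0  1  0  1  0  1  0  1  0  1
G_A(11) = 1.
Stack B, S = {1, 4, 6}:
G(0) = 0
G(1) = mex{0} = 1
G(2) = mex{1} = 0
G(3) = mex{0} = 1
G(4) = mex{1,0} = 2
G(5) = mex{2,1} = 0
G(6) = mex{0,0,0} = 1
G(7) = mex{1,1,1} = 0
G(8) = mex{0,2,0} = 1
G(9) = mex{1,0,1} = 2
G(10) = mex{2,1,2} = 0
G(11) = mex{0,0,0} = 1
G(12) = mex{1,1,1} = 0
G(13) = mex{0,2,0} = 1
G_B(13) = 1.
Combined Grundy value = 1 ⊕ 1 = 0.
A winning move leaves total XOR = 0, i.e. changes one component's Grundy value g to g ⊕ X where X is the current total.
Stack A: target g' = 1⊕0 = 1, but every legal move changes the Grundy value (mex property), so 0 moves.
Stack B: target g' = 1⊕0 = 1, but every legal move changes the Grundy value (mex property), so 0 moves.

0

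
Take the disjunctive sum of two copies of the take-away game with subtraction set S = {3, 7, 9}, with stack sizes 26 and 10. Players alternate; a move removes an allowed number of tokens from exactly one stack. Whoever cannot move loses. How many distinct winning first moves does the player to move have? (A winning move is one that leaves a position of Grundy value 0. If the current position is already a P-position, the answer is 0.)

All stacks use S = {3, 7, 9}:
G(0) = 0
G(1) = mex{} = 0
G(2) = mex{} = 0
G(3) = mex{0} = 1
G(4) = mex{0} = 1
G(5) = mex{0} = 1
G(6) = mex{1} = 0
G(7) = mex{1,0} = 2
G(8) = mex{1,0} = 2
G(9) = mex{0,0,0} = 1
G(10) = mex{2,1,0} = 3
G(11) = mex{2,1,0} = 3
G(12) = mex{1,1,1} = 0
G(13) = mex{3,0,1} = 2
G(14) = mex{3,2,1} = 0
G(15) = mex{0,2,0} = 1
G(16) = mex{2,1,2} = 0
G(17) = mex{0,3,2} = 1
G(18) = mex{1,3,1} = 0
G(19) = mex{0,0,3} = 1
G(20) = mex{1,2,3} = 0
G(21) = mex{0,0,0} = 1
G(22) = mex{1,1,2} = 0
G(23) = mex{0,0,0} = 1
G(24) = mex{1,1,1} = 0
G(25) = mex{0,0,0} = 1
G(26) = mex{1,1,1} = 0
Stack A: G(26) = 0.
Stack B: G(10) = 3.
Combined Grundy value = 0 ⊕ 3 = 3.
A winning move leaves total XOR = 0, i.e. changes one component's Grundy value g to g ⊕ X where X is the current total.
Stack A: need g' = 0⊕3 = 3. Options: 26−3→G=1, 26−7→G=1, 26−9→G=1. Hits: 0.
Stack B: need g' = 3⊕3 = 0. Options: 10−3→G=2, 10−7→G=1, 10−9→G=0. Hits: 1.

1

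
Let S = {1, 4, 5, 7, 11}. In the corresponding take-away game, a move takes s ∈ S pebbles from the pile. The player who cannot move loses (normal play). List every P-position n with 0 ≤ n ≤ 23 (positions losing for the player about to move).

n :  0  1  2  3  4  5  6  7  8  9 10 11 12 13 14 15 16 17 18 19 20 21 22 23
G :  0  1  0  1  2  3  2  3  0  1  0  1  2  3  2  3  0  1  0  1  2  3  2  3
P-positions are exactly the n with G(n) = 0.

0, 2, 8, 10, 16, 18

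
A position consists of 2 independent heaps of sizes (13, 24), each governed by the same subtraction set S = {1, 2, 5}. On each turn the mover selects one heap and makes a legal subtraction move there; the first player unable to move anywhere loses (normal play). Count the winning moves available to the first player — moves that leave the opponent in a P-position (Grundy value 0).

All heaps use S = {1, 2, 5}:
n :  0  1  2  3  4  5  6  7  8  9 10 11 12 13 14 15 16 17 18 19 20 21 22 23 24
G :  0  1  2  0  1  2  0  1  2  0  1  2  0  1  2  0  1  2  0  1  2  0  1  2  0
Heap A: G(13) = 1.
Heap B: G(24) = 0.
Combined Grundy value = 1 ⊕ 0 = 1.
A winning move leaves total XOR = 0, i.e. changes one component's Grundy value g to g ⊕ X where X is the current total.
Heap A: need g' = 1⊕1 = 0. Options: 13−1→G=0, 13−2→G=2, 13−5→G=2. Hits: 1.
Heap B: need g' = 0⊕1 = 1. Options: 24−1→G=2, 24−2→G=1, 24−5→G=1. Hits: 2.

3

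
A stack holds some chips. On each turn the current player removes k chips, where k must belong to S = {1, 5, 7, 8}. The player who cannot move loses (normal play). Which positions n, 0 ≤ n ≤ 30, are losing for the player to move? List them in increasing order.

n :  0  1  2  3  4  5  6  7  8  9 10 11 12 13 14 15 16 17 18 19 20 21 22 23 24 25 26 27 28 29 30
G :  0  1  0  1  0  1  0  1  2  3  2  3  2  3  2  0  1  0  1  0  1  0  1  2  3  2  3  2  3  2  0
P-positions are exactly the n with G(n) = 0.

0, 2, 4, 6, 15, 17, 19, 21, 30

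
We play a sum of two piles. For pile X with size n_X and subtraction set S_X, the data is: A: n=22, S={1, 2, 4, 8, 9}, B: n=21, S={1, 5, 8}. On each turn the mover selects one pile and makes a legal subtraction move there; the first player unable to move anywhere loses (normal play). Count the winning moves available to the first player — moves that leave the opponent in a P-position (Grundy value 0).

2

Pile A, S = {1, 2, 4, 8, 9}:
n :  0  1  2  3  4  5  6  7  8  9 10 11 12 13 14 15 16 17 18 19 20 21 22
G :  0  1  2  0  1  2  0  1  2  3  4  5  3  0  1  2  0  1  2  0  1  2  3
G_A(22) = 3.
Pile B, S = {1, 5, 8}:
G(0) = 0
G(1) = mex{0} = 1
G(2) = mex{1} = 0
G(3) = mex{0} = 1
G(4) = mex{1} = 0
G(5) = mex{0,0} = 1
G(6) = mex{1,1} = 0
G(7) = mex{0,0} = 1
G(8) = mex{1,1,0} = 2
G(9) = mex{2,0,1} = 3
G(10) = mex{3,1,0} = 2
G(11) = mex{2,0,1} = 3
G(12) = mex{3,1,0} = 2
G(13) = mex{2,2,1} = 0
G(14) = mex{0,3,0} = 1
G(15) = mex{1,2,1} = 0
G(16) = mex{0,3,2} = 1
G(17) = mex{1,2,3} = 0
G(18) = mex{0,0,2} = 1
G(19) = mex{1,1,3} = 0
G(20) = mex{0,0,2} = 1
G(21) = mex{1,1,0} = 2
G_B(21) = 2.
Combined Grundy value = 3 ⊕ 2 = 1.
A winning move leaves total XOR = 0, i.e. changes one component's Grundy value g to g ⊕ X where X is the current total.
Pile A: need g' = 3⊕1 = 2. Options: 22−1→G=2, 22−2→G=1, 22−4→G=2, 22−8→G=1, 22−9→G=0. Hits: 2.
Pile B: need g' = 2⊕1 = 3. Options: 21−1→G=1, 21−5→G=1, 21−8→G=0. Hits: 0.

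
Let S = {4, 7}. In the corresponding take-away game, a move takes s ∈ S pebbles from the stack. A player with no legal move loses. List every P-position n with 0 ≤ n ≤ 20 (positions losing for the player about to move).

n :  0  1  2  3  4  5  6  7  8  9 10 11 12 13 14 15 16 17 18 19 20
G :  0  0  0  0  1  1  1  1  2  2  2  0  0  0  0  1  1  1  1  2  2
P-positions are exactly the n with G(n) = 0.

0, 1, 2, 3, 11, 12, 13, 14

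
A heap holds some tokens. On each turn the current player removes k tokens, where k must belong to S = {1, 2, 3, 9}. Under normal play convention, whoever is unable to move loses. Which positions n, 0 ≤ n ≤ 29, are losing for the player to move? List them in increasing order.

G(0) = 0
G(1) = mex{0} = 1
G(2) = mex{1,0} = 2
G(3) = mex{2,1,0} = 3
G(4) = mex{3,2,1} = 0
G(5) = mex{0,3,2} = 1
G(6) = mex{1,0,3} = 2
G(7) = mex{2,1,0} = 3
G(8) = mex{3,2,1} = 0
G(9) = mex{0,3,2,0} = 1
G(10) = mex{1,0,3,1} = 2
G(11) = mex{2,1,0,2} = 3
G(12) = mex{3,2,1,3} = 0
G(13) = mex{0,3,2,0} = 1
G(14) = mex{1,0,3,1} = 2
G(15) = mex{2,1,0,2} = 3
G(16) = mex{3,2,1,3} = 0
G(17) = mex{0,3,2,0} = 1
G(18) = mex{1,0,3,1} = 2
G(19) = mex{2,1,0,2} = 3
G(20) = mex{3,2,1,3} = 0
G(21) = mex{0,3,2,0} = 1
G(22) = mex{1,0,3,1} = 2
G(23) = mex{2,1,0,2} = 3
G(24) = mex{3,2,1,3} = 0
G(25) = mex{0,3,2,0} = 1
G(26) = mex{1,0,3,1} = 2
G(27) = mex{2,1,0,2} = 3
G(28) = mex{3,2,1,3} = 0
G(29) = mex{0,3,2,0} = 1
P-positions are exactly the n with G(n) = 0.

0, 4, 8, 12, 16, 20, 24, 28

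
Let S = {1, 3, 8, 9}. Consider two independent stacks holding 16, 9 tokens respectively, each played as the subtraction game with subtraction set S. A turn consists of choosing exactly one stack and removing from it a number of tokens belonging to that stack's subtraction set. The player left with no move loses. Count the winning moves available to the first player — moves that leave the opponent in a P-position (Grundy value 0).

All stacks use S = {1, 3, 8, 9}:
n :  0  1  2  3  4  5  6  7  8  9 10 11 12 13 14 15 16
G :  0  1  0  1  0  1  0  1  2  3  2  3  2  3  2  3  0
Stack A: G(16) = 0.
Stack B: G(9) = 3.
Combined Grundy value = 0 ⊕ 3 = 3.
A winning move leaves total XOR = 0, i.e. changes one component's Grundy value g to g ⊕ X where X is the current total.
Stack A: need g' = 0⊕3 = 3. Options: 16−1→G=3, 16−3→G=3, 16−8→G=2, 16−9→G=1. Hits: 2.
Stack B: need g' = 3⊕3 = 0. Options: 9−1→G=2, 9−3→G=0, 9−8→G=1, 9−9→G=0. Hits: 2.

4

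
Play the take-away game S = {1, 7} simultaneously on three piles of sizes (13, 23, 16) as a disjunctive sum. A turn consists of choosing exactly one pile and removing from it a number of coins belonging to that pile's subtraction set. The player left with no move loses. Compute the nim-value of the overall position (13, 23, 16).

0

All piles use S = {1, 7}:
n :  0  1  2  3  4  5  6  7  8  9 10 11 12 13 14 15 16 17 18 19 20 21 22 23
G :  0  1  0  1  0  1  0  1  0  1  0  1  0  1  0  1  0  1  0  1  0  1  0  1
Pile A: G(13) = 1.
Pile B: G(23) = 1.
Pile C: G(16) = 0.
Combined Grundy value = 1 ⊕ 1 ⊕ 0 = 0.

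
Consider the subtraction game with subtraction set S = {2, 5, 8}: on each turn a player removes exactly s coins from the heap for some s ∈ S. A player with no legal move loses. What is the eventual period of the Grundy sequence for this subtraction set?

10

G(0) = 0
G(1) = mex{} = 0
G(2) = mex{0} = 1
G(3) = mex{0} = 1
G(4) = mex{1} = 0
G(5) = mex{1,0} = 2
G(6) = mex{0,0} = 1
G(7) = mex{2,1} = 0
G(8) = mex{1,1,0} = 2
G(9) = mex{0,0,0} = 1
G(10) = mex{2,2,1} = 0
G(11) = mex{1,1,1} = 0
G(12) = mex{0,0,0} = 1
G(13) = mex{0,2,2} = 1
G(14) = mex{1,1,1} = 0
G(15) = mex{1,0,0} = 2
G(16) = mex{0,0,2} = 1
G(17) = mex{2,1,1} = 0
G(18) = mex{1,1,0} = 2
G(19) = mex{0,0,0} = 1
G(20) = mex{2,2,1} = 0
G(21) = mex{1,1,1} = 0
G(n+10) = G(n) holds for n = 0,…,7 (a full window of length max(S) = 8), so the sequence is purely periodic with period 10.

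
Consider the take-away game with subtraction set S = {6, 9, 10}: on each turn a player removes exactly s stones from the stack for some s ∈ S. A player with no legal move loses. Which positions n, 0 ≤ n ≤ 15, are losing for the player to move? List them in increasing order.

G(0) = 0
G(1) = mex{} = 0
G(2) = mex{} = 0
G(3) = mex{} = 0
G(4) = mex{} = 0
G(5) = mex{} = 0
G(6) = mex{0} = 1
G(7) = mex{0} = 1
G(8) = mex{0} = 1
G(9) = mex{0,0} = 1
G(10) = mex{0,0,0} = 1
G(11) = mex{0,0,0} = 1
G(12) = mex{1,0,0} = 2
G(13) = mex{1,0,0} = 2
G(14) = mex{1,0,0} = 2
G(15) = mex{1,1,0} = 2
P-positions are exactly the n with G(n) = 0.

0, 1, 2, 3, 4, 5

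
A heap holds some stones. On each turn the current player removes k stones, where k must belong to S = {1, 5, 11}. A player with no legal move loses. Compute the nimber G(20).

n :  0  1  2  3  4  5  6  7  8  9 10 11 12 13 14 15 16 17 18 19 20
G :  0  1  0  1  0  1  0  1  0  1  0  1  0  1  0  1  0  1  0  1  0

0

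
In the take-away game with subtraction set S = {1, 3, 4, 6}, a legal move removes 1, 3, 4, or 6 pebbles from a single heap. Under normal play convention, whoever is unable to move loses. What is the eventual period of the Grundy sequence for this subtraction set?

n :  0  1  2  3  4  5  6  7  8  9 10 11 12 13 14 15
G :  0  1  0  1  2  3  2  0  1  0  1  2  3  2  0  1
G(n+7) = G(n) holds for n = 0,…,5 (a full window of length max(S) = 6), so the sequence is purely periodic with period 7.

7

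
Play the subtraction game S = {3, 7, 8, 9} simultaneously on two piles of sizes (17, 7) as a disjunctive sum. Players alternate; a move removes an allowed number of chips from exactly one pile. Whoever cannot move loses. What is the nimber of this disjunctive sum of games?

All piles use S = {3, 7, 8, 9}:
G(0) = 0
G(1) = mex{} = 0
G(2) = mex{} = 0
G(3) = mex{0} = 1
G(4) = mex{0} = 1
G(5) = mex{0} = 1
G(6) = mex{1} = 0
G(7) = mex{1,0} = 2
G(8) = mex{1,0,0} = 2
G(9) = mex{0,0,0,0} = 1
G(10) = mex{2,1,0,0} = 3
G(11) = mex{2,1,1,0} = 3
G(12) = mex{1,1,1,1} = 0
G(13) = mex{3,0,1,1} = 2
G(14) = mex{3,2,0,1} = 4
G(15) = mex{0,2,2,0} = 1
G(16) = mex{2,1,2,2} = 0
G(17) = mex{4,3,1,2} = 0
Pile A: G(17) = 0.
Pile B: G(7) = 2.
Combined Grundy value = 0 ⊕ 2 = 2.

2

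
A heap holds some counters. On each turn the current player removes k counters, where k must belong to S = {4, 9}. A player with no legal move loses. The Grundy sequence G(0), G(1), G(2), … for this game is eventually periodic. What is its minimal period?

13

n :  0  1  2  3  4  5  6  7  8  9 10 11 12 13 14 15 16 17 18 19 20 21 22 23 24 25 26 27
G :  0  0  0  0  1  1  1  1  0  2  2  2  1  0  0  0  0  1  1  1  1  0  2  2  2  1  0  0
G(n+13) = G(n) holds for n = 0,…,8 (a full window of length max(S) = 9), so the sequence is purely periodic with period 13.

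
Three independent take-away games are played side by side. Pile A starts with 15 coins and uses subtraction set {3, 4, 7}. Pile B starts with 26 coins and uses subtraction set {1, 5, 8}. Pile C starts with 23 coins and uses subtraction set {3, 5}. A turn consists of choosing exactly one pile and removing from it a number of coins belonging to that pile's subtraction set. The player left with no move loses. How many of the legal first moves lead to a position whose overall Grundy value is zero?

Pile A, S = {3, 4, 7}:
G(0) = 0
G(1) = mex{} = 0
G(2) = mex{} = 0
G(3) = mex{0} = 1
G(4) = mex{0,0} = 1
G(5) = mex{0,0} = 1
G(6) = mex{1,0} = 2
G(7) = mex{1,1,0} = 2
G(8) = mex{1,1,0} = 2
G(9) = mex{2,1,0} = 3
G(10) = mex{2,2,1} = 0
G(11) = mex{2,2,1} = 0
G(12) = mex{3,2,1} = 0
G(13) = mex{0,3,2} = 1
G(14) = mex{0,0,2} = 1
G(15) = mex{0,0,2} = 1
G_A(15) = 1.
Pile B, S = {1, 5, 8}:
n :  0  1  2  3  4  5  6  7  8  9 10 11 12 13 14 15 16 17 18 19 20 21 22 23 24 25 26
G :  0  1  0  1  0  1  0  1  2  3  2  3  2  0  1  0  1  0  1  0  1  2  3  2  3  2  0
G_B(26) = 0.
Pile C, S = {3, 5}:
n :  0  1  2  3  4  5  6  7  8  9 10 11 12 13 14 15 16 17 18 19 20 21 22 23
G :  0  0  0  1  1  1  2  2  0  0  0  1  1  1  2  2  0  0  0  1  1  1  2  2
G_C(23) = 2.
Combined Grundy value = 1 ⊕ 0 ⊕ 2 = 3.
A winning move leaves total XOR = 0, i.e. changes one component's Grundy value g to g ⊕ X where X is the current total.
Pile A: need g' = 1⊕3 = 2. Options: 15−3→G=0, 15−4→G=0, 15−7→G=2. Hits: 1.
Pile B: need g' = 0⊕3 = 3. Options: 26−1→G=2, 26−5→G=2, 26−8→G=1. Hits: 0.
Pile C: need g' = 2⊕3 = 1. Options: 23−3→G=1, 23−5→G=0. Hits: 1.

2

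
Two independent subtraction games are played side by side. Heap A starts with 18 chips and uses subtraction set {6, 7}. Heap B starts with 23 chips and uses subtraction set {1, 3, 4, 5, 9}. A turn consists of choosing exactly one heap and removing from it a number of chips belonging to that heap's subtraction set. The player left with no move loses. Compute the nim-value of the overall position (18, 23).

3

Heap A, S = {6, 7}:
n :  0  1  2  3  4  5  6  7  8  9 10 11 12 13 14 15 16 17 18
G :  0  0  0  0  0  0  1  1  1  1  1  1  2  0  0  0  0  0  0
G_A(18) = 0.
Heap B, S = {1, 3, 4, 5, 9}:
G(0) = 0
G(1) = mex{0} = 1
G(2) = mex{1} = 0
G(3) = mex{0,0} = 1
G(4) = mex{1,1,0} = 2
G(5) = mex{2,0,1,0} = 3
G(6) = mex{3,1,0,1} = 2
G(7) = mex{2,2,1,0} = 3
G(8) = mex{3,3,2,1} = 0
G(9) = mex{0,2,3,2,0} = 1
G(10) = mex{1,3,2,3,1} = 0
G(11) = mex{0,0,3,2,0} = 1
G(12) = mex{1,1,0,3,1} = 2
G(13) = mex{2,0,1,0,2} = 3
G(14) = mex{3,1,0,1,3} = 2
G(15) = mex{2,2,1,0,2} = 3
G(16) = mex{3,3,2,1,3} = 0
G(17) = mex{0,2,3,2,0} = 1
G(18) = mex{1,3,2,3,1} = 0
G(19) = mex{0,0,3,2,0} = 1
G(20) = mex{1,1,0,3,1} = 2
G(21) = mex{2,0,1,0,2} = 3
G(22) = mex{3,1,0,1,3} = 2
G(23) = mex{2,2,1,0,2} = 3
G_B(23) = 3.
Combined Grundy value = 0 ⊕ 3 = 3.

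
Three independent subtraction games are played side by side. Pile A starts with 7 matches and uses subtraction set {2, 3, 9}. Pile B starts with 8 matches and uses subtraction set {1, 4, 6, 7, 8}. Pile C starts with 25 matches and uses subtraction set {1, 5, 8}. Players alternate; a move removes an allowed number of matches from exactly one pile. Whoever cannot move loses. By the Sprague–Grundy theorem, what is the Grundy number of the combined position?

Pile A, S = {2, 3, 9}:
n : 0 1 2 3 4 5 6 7
G : 0 0 1 1 2 0 0 1
G_A(7) = 1.
Pile B, S = {1, 4, 6, 7, 8}:
G(0) = 0
G(1) = mex{0} = 1
G(2) = mex{1} = 0
G(3) = mex{0} = 1
G(4) = mex{1,0} = 2
G(5) = mex{2,1} = 0
G(6) = mex{0,0,0} = 1
G(7) = mex{1,1,1,0} = 2
G(8) = mex{2,2,0,1,0} = 3
G_B(8) = 3.
Pile C, S = {1, 5, 8}:
G(0) = 0
G(1) = mex{0} = 1
G(2) = mex{1} = 0
G(3) = mex{0} = 1
G(4) = mex{1} = 0
G(5) = mex{0,0} = 1
G(6) = mex{1,1} = 0
G(7) = mex{0,0} = 1
G(8) = mex{1,1,0} = 2
G(9) = mex{2,0,1} = 3
G(10) = mex{3,1,0} = 2
G(11) = mex{2,0,1} = 3
G(12) = mex{3,1,0} = 2
G(13) = mex{2,2,1} = 0
G(14) = mex{0,3,0} = 1
G(15) = mex{1,2,1} = 0
G(16) = mex{0,3,2} = 1
G(17) = mex{1,2,3} = 0
G(18) = mex{0,0,2} = 1
G(19) = mex{1,1,3} = 0
G(20) = mex{0,0,2} = 1
G(21) = mex{1,1,0} = 2
G(22) = mex{2,0,1} = 3
G(23) = mex{3,1,0} = 2
G(24) = mex{2,0,1} = 3
G(25) = mex{3,1,0} = 2
G_C(25) = 2.
Combined Grundy value = 1 ⊕ 3 ⊕ 2 = 0.

0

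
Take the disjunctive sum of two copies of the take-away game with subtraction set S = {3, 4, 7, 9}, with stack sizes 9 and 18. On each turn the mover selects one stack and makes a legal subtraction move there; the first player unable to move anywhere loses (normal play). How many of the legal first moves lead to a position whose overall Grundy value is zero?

All stacks use S = {3, 4, 7, 9}:
G(0) = 0
G(1) = mex{} = 0
G(2) = mex{} = 0
G(3) = mex{0} = 1
G(4) = mex{0,0} = 1
G(5) = mex{0,0} = 1
G(6) = mex{1,0} = 2
G(7) = mex{1,1,0} = 2
G(8) = mex{1,1,0} = 2
G(9) = mex{2,1,0,0} = 3
G(10) = mex{2,2,1,0} = 3
G(11) = mex{2,2,1,0} = 3
G(12) = mex{3,2,1,1} = 0
G(13) = mex{3,3,2,1} = 0
G(14) = mex{3,3,2,1} = 0
G(15) = mex{0,3,2,2} = 1
G(16) = mex{0,0,3,2} = 1
G(17) = mex{0,0,3,2} = 1
G(18) = mex{1,0,3,3} = 2
Stack A: G(9) = 3.
Stack B: G(18) = 2.
Combined Grundy value = 3 ⊕ 2 = 1.
A winning move leaves total XOR = 0, i.e. changes one component's Grundy value g to g ⊕ X where X is the current total.
Stack A: need g' = 3⊕1 = 2. Options: 9−3→G=2, 9−4→G=1, 9−7→G=0, 9−9→G=0. Hits: 1.
Stack B: need g' = 2⊕1 = 3. Options: 18−3→G=1, 18−4→G=0, 18−7→G=3, 18−9→G=3. Hits: 2.

3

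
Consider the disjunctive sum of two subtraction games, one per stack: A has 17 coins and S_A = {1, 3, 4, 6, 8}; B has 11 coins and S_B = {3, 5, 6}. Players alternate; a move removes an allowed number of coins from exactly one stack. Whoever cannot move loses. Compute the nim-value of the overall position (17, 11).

1

Stack A, S = {1, 3, 4, 6, 8}:
G(0) = 0
G(1) = mex{0} = 1
G(2) = mex{1} = 0
G(3) = mex{0,0} = 1
G(4) = mex{1,1,0} = 2
G(5) = mex{2,0,1} = 3
G(6) = mex{3,1,0,0} = 2
G(7) = mex{2,2,1,1} = 0
G(8) = mex{0,3,2,0,0} = 1
G(9) = mex{1,2,3,1,1} = 0
G(10) = mex{0,0,2,2,0} = 1
G(11) = mex{1,1,0,3,1} = 2
G(12) = mex{2,0,1,2,2} = 3
G(13) = mex{3,1,0,0,3} = 2
G(14) = mex{2,2,1,1,2} = 0
G(15) = mex{0,3,2,0,0} = 1
G(16) = mex{1,2,3,1,1} = 0
G(17) = mex{0,0,2,2,0} = 1
G_A(17) = 1.
Stack B, S = {3, 5, 6}:
n :  0  1  2  3  4  5  6  7  8  9 10 11
G :  0  0  0  1  1  1  2  2  2  0  0  0
G_B(11) = 0.
Combined Grundy value = 1 ⊕ 0 = 1.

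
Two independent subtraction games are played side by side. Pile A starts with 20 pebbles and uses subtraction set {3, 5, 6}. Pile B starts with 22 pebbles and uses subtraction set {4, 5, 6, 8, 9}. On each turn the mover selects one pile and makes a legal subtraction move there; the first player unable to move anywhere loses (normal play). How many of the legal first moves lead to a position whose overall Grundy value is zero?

Pile A, S = {3, 5, 6}:
G(0) = 0
G(1) = mex{} = 0
G(2) = mex{} = 0
G(3) = mex{0} = 1
G(4) = mex{0} = 1
G(5) = mex{0,0} = 1
G(6) = mex{1,0,0} = 2
G(7) = mex{1,0,0} = 2
G(8) = mex{1,1,0} = 2
G(9) = mex{2,1,1} = 0
G(10) = mex{2,1,1} = 0
G(11) = mex{2,2,1} = 0
G(12) = mex{0,2,2} = 1
G(13) = mex{0,2,2} = 1
G(14) = mex{0,0,2} = 1
G(15) = mex{1,0,0} = 2
G(16) = mex{1,0,0} = 2
G(17) = mex{1,1,0} = 2
G(18) = mex{2,1,1} = 0
G(19) = mex{2,1,1} = 0
G(20) = mex{2,2,1} = 0
G_A(20) = 0.
Pile B, S = {4, 5, 6, 8, 9}:
G(0) = 0
G(1) = mex{} = 0
G(2) = mex{} = 0
G(3) = mex{} = 0
G(4) = mex{0} = 1
G(5) = mex{0,0} = 1
G(6) = mex{0,0,0} = 1
G(7) = mex{0,0,0} = 1
G(8) = mex{1,0,0,0} = 2
G(9) = mex{1,1,0,0,0} = 2
G(10) = mex{1,1,1,0,0} = 2
G(11) = mex{1,1,1,0,0} = 2
G(12) = mex{2,1,1,1,0} = 3
G(13) = mex{2,2,1,1,1} = 0
G(14) = mex{2,2,2,1,1} = 0
G(15) = mex{2,2,2,1,1} = 0
G(16) = mex{3,2,2,2,1} = 0
G(17) = mex{0,3,2,2,2} = 1
G(18) = mex{0,0,3,2,2} = 1
G(19) = mex{0,0,0,2,2} = 1
G(20) = mex{0,0,0,3,2} = 1
G(21) = mex{1,0,0,0,3} = 2
G(22) = mex{1,1,0,0,0} = 2
G_B(22) = 2.
Combined Grundy value = 0 ⊕ 2 = 2.
A winning move leaves total XOR = 0, i.e. changes one component's Grundy value g to g ⊕ X where X is the current total.
Pile A: need g' = 0⊕2 = 2. Options: 20−3→G=2, 20−5→G=2, 20−6→G=1. Hits: 2.
Pile B: need g' = 2⊕2 = 0. Options: 22−4→G=1, 22−5→G=1, 22−6→G=0, 22−8→G=0, 22−9→G=0. Hits: 3.

5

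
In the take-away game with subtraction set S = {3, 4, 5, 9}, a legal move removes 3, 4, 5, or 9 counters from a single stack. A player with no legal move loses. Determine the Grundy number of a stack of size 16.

G(0) = 0
G(1) = mex{} = 0
G(2) = mex{} = 0
G(3) = mex{0} = 1
G(4) = mex{0,0} = 1
G(5) = mex{0,0,0} = 1
G(6) = mex{1,0,0} = 2
G(7) = mex{1,1,0} = 2
G(8) = mex{1,1,1} = 0
G(9) = mex{2,1,1,0} = 3
G(10) = mex{2,2,1,0} = 3
G(11) = mex{0,2,2,0} = 1
G(12) = mex{3,0,2,1} = 4
G(13) = mex{3,3,0,1} = 2
G(14) = mex{1,3,3,1} = 0
G(15) = mex{4,1,3,2} = 0
G(16) = mex{2,4,1,2} = 0

0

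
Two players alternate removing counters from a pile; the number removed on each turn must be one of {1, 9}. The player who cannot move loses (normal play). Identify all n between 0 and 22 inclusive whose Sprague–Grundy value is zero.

0, 2, 4, 6, 8, 10, 12, 14, 16, 18, 20, 22

G(0) = 0
G(1) = mex{0} = 1
G(2) = mex{1} = 0
G(3) = mex{0} = 1
G(4) = mex{1} = 0
G(5) = mex{0} = 1
G(6) = mex{1} = 0
G(7) = mex{0} = 1
G(8) = mex{1} = 0
G(9) = mex{0,0} = 1
G(10) = mex{1,1} = 0
G(11) = mex{0,0} = 1
G(12) = mex{1,1} = 0
G(13) = mex{0,0} = 1
G(14) = mex{1,1} = 0
G(15) = mex{0,0} = 1
G(16) = mex{1,1} = 0
G(17) = mex{0,0} = 1
G(18) = mex{1,1} = 0
G(19) = mex{0,0} = 1
G(20) = mex{1,1} = 0
G(21) = mex{0,0} = 1
G(22) = mex{1,1} = 0
P-positions are exactly the n with G(n) = 0.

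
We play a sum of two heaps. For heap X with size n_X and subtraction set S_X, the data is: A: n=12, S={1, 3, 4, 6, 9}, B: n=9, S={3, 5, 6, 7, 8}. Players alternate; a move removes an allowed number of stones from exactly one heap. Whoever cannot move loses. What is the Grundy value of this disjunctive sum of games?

3

Heap A, S = {1, 3, 4, 6, 9}:
G(0) = 0
G(1) = mex{0} = 1
G(2) = mex{1} = 0
G(3) = mex{0,0} = 1
G(4) = mex{1,1,0} = 2
G(5) = mex{2,0,1} = 3
G(6) = mex{3,1,0,0} = 2
G(7) = mex{2,2,1,1} = 0
G(8) = mex{0,3,2,0} = 1
G(9) = mex{1,2,3,1,0} = 4
G(10) = mex{4,0,2,2,1} = 3
G(11) = mex{3,1,0,3,0} = 2
G(12) = mex{2,4,1,2,1} = 0
G_A(12) = 0.
Heap B, S = {3, 5, 6, 7, 8}:
n : 0 1 2 3 4 5 6 7 8 9
G : 0 0 0 1 1 1 2 2 2 3
G_B(9) = 3.
Combined Grundy value = 0 ⊕ 3 = 3.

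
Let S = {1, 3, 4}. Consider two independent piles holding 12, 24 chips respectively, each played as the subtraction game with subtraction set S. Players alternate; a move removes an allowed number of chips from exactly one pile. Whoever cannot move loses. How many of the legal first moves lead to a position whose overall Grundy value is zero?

1

All piles use S = {1, 3, 4}:
n :  0  1  2  3  4  5  6  7  8  9 10 11 12 13 14 15 16 17 18 19 20 21 22 23 24
G :  0  1  0  1  2  3  2  0  1  0  1  2  3  2  0  1  0  1  2  3  2  0  1  0  1
Pile A: G(12) = 3.
Pile B: G(24) = 1.
Combined Grundy value = 3 ⊕ 1 = 2.
A winning move leaves total XOR = 0, i.e. changes one component's Grundy value g to g ⊕ X where X is the current total.
Pile A: need g' = 3⊕2 = 1. Options: 12−1→G=2, 12−3→G=0, 12−4→G=1. Hits: 1.
Pile B: need g' = 1⊕2 = 3. Options: 24−1→G=0, 24−3→G=0, 24−4→G=2. Hits: 0.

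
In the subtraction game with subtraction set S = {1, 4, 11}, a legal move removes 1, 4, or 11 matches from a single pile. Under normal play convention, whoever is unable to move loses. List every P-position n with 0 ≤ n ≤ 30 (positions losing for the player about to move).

n :  0  1  2  3  4  5  6  7  8  9 10 11 12 13 14 15 16 17 18 19 20 21 22 23 24 25 26 27 28 29 30
G :  0  1  0  1  2  0  1  0  1  2  0  1  0  1  2  0  1  0  1  2  0  1  0  1  2  0  1  0  1  2  0
P-positions are exactly the n with G(n) = 0.

0, 2, 5, 7, 10, 12, 15, 17, 20, 22, 25, 27, 30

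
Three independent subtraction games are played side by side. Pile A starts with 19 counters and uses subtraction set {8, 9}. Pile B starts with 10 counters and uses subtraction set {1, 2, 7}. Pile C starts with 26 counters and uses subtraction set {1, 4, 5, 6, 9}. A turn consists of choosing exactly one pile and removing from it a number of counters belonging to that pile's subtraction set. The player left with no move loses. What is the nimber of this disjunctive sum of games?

3

Pile A, S = {8, 9}:
G(0) = 0
G(1) = mex{} = 0
G(2) = mex{} = 0
G(3) = mex{} = 0
G(4) = mex{} = 0
G(5) = mex{} = 0
G(6) = mex{} = 0
G(7) = mex{} = 0
G(8) = mex{0} = 1
G(9) = mex{0,0} = 1
G(10) = mex{0,0} = 1
G(11) = mex{0,0} = 1
G(12) = mex{0,0} = 1
G(13) = mex{0,0} = 1
G(14) = mex{0,0} = 1
G(15) = mex{0,0} = 1
G(16) = mex{1,0} = 2
G(17) = mex{1,1} = 0
G(18) = mex{1,1} = 0
G(19) = mex{1,1} = 0
G_A(19) = 0.
Pile B, S = {1, 2, 7}:
n :  0  1  2  3  4  5  6  7  8  9 10
G :  0  1  2  0  1  2  0  1  2  0  1
G_B(10) = 1.
Pile C, S = {1, 4, 5, 6, 9}:
n :  0  1  2  3  4  5  6  7  8  9 10 11 12 13 14 15 16 17 18 19 20 21 22 23 24 25 26
G :  0  1  0  1  2  3  2  3  4  5  0  1  0  1  2  3  2  3  4  5  0  1  0  1  2  3  2
G_C(26) = 2.
Combined Grundy value = 0 ⊕ 1 ⊕ 2 = 3.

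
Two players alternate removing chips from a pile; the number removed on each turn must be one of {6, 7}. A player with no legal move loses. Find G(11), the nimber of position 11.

1

G(0) = 0
G(1) = mex{} = 0
G(2) = mex{} = 0
G(3) = mex{} = 0
G(4) = mex{} = 0
G(5) = mex{} = 0
G(6) = mex{0} = 1
G(7) = mex{0,0} = 1
G(8) = mex{0,0} = 1
G(9) = mex{0,0} = 1
G(10) = mex{0,0} = 1
G(11) = mex{0,0} = 1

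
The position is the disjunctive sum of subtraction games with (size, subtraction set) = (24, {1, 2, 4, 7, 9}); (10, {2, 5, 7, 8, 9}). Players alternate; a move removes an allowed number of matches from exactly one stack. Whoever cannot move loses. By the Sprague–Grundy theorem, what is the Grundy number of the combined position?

1

Stack A, S = {1, 2, 4, 7, 9}:
G(0) = 0
G(1) = mex{0} = 1
G(2) = mex{1,0} = 2
G(3) = mex{2,1} = 0
G(4) = mex{0,2,0} = 1
G(5) = mex{1,0,1} = 2
G(6) = mex{2,1,2} = 0
G(7) = mex{0,2,0,0} = 1
G(8) = mex{1,0,1,1} = 2
G(9) = mex{2,1,2,2,0} = 3
G(10) = mex{3,2,0,0,1} = 4
G(11) = mex{4,3,1,1,2} = 0
G(12) = mex{0,4,2,2,0} = 1
G(13) = mex{1,0,3,0,1} = 2
G(14) = mex{2,1,4,1,2} = 0
G(15) = mex{0,2,0,2,0} = 1
G(16) = mex{1,0,1,3,1} = 2
G(17) = mex{2,1,2,4,2} = 0
G(18) = mex{0,2,0,0,3} = 1
G(19) = mex{1,0,1,1,4} = 2
G(20) = mex{2,1,2,2,0} = 3
G(21) = mex{3,2,0,0,1} = 4
G(22) = mex{4,3,1,1,2} = 0
G(23) = mex{0,4,2,2,0} = 1
G(24) = mex{1,0,3,0,1} = 2
G_A(24) = 2.
Stack B, S = {2, 5, 7, 8, 9}:
n :  0  1  2  3  4  5  6  7  8  9 10
G :  0  0  1  1  0  2  1  3  2  2  3
G_B(10) = 3.
Combined Grundy value = 2 ⊕ 3 = 1.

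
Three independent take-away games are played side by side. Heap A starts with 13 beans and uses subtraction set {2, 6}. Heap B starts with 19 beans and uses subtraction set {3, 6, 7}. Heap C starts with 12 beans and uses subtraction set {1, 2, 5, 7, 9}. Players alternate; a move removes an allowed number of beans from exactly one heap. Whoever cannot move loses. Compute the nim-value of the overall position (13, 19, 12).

Heap A, S = {2, 6}:
G(0) = 0
G(1) = mex{} = 0
G(2) = mex{0} = 1
G(3) = mex{0} = 1
G(4) = mex{1} = 0
G(5) = mex{1} = 0
G(6) = mex{0,0} = 1
G(7) = mex{0,0} = 1
G(8) = mex{1,1} = 0
G(9) = mex{1,1} = 0
G(10) = mex{0,0} = 1
G(11) = mex{0,0} = 1
G(12) = mex{1,1} = 0
G(13) = mex{1,1} = 0
G_A(13) = 0.
Heap B, S = {3, 6, 7}:
n :  0  1  2  3  4  5  6  7  8  9 10 11 12 13 14 15 16 17 18 19
G :  0  0  0  1  1  1  2  2  2  3  0  0  0  1  1  1  2  2  2  3
G_B(19) = 3.
Heap C, S = {1, 2, 5, 7, 9}:
n :  0  1  2  3  4  5  6  7  8  9 10 11 12
G :  0  1  2  0  1  2  0  1  2  3  4  5  3
G_C(12) = 3.
Combined Grundy value = 0 ⊕ 3 ⊕ 3 = 0.

0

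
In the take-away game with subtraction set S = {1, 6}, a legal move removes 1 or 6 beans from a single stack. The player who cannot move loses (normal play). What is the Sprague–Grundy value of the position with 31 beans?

1

G(0) = 0
G(1) = mex{0} = 1
G(2) = mex{1} = 0
G(3) = mex{0} = 1
G(4) = mex{1} = 0
G(5) = mex{0} = 1
G(6) = mex{1,0} = 2
G(7) = mex{2,1} = 0
G(8) = mex{0,0} = 1
G(9) = mex{1,1} = 0
G(10) = mex{0,0} = 1
G(11) = mex{1,1} = 0
G(12) = mex{0,2} = 1
G(13) = mex{1,0} = 2
G(14) = mex{2,1} = 0
G(15) = mex{0,0} = 1
G(16) = mex{1,1} = 0
G(17) = mex{0,0} = 1
G(18) = mex{1,1} = 0
G(19) = mex{0,2} = 1
G(20) = mex{1,0} = 2
G(21) = mex{2,1} = 0
G(22) = mex{0,0} = 1
G(23) = mex{1,1} = 0
G(24) = mex{0,0} = 1
G(25) = mex{1,1} = 0
G(26) = mex{0,2} = 1
G(27) = mex{1,0} = 2
G(28) = mex{2,1} = 0
G(29) = mex{0,0} = 1
G(30) = mex{1,1} = 0
G(31) = mex{0,0} = 1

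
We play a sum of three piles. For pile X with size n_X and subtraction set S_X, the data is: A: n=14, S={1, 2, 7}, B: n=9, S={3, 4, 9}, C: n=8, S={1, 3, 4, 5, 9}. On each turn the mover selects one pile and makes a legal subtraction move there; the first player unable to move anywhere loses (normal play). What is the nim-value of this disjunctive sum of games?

1

Pile A, S = {1, 2, 7}:
G(0) = 0
G(1) = mex{0} = 1
G(2) = mex{1,0} = 2
G(3) = mex{2,1} = 0
G(4) = mex{0,2} = 1
G(5) = mex{1,0} = 2
G(6) = mex{2,1} = 0
G(7) = mex{0,2,0} = 1
G(8) = mex{1,0,1} = 2
G(9) = mex{2,1,2} = 0
G(10) = mex{0,2,0} = 1
G(11) = mex{1,0,1} = 2
G(12) = mex{2,1,2} = 0
G(13) = mex{0,2,0} = 1
G(14) = mex{1,0,1} = 2
G_A(14) = 2.
Pile B, S = {3, 4, 9}:
n : 0 1 2 3 4 5 6 7 8 9
G : 0 0 0 1 1 1 2 0 0 3
G_B(9) = 3.
Pile C, S = {1, 3, 4, 5, 9}:
n : 0 1 2 3 4 5 6 7 8
G : 0 1 0 1 2 3 2 3 0
G_C(8) = 0.
Combined Grundy value = 2 ⊕ 3 ⊕ 0 = 1.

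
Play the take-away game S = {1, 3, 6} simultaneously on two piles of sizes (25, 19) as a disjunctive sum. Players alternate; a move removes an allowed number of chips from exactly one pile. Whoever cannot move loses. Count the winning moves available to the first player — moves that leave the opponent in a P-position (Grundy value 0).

All piles use S = {1, 3, 6}:
n :  0  1  2  3  4  5  6  7  8  9 10 11 12 13 14 15 16 17 18 19 20 21 22 23 24 25
G :  0  1  0  1  0  1  2  3  2  0  1  0  1  0  1  2  3  2  0  1  0  1  0  1  2  3
Pile A: G(25) = 3.
Pile B: G(19) = 1.
Combined Grundy value = 3 ⊕ 1 = 2.
A winning move leaves total XOR = 0, i.e. changes one component's Grundy value g to g ⊕ X where X is the current total.
Pile A: need g' = 3⊕2 = 1. Options: 25−1→G=2, 25−3→G=0, 25−6→G=1. Hits: 1.
Pile B: need g' = 1⊕2 = 3. Options: 19−1→G=0, 19−3→G=3, 19−6→G=0. Hits: 1.

2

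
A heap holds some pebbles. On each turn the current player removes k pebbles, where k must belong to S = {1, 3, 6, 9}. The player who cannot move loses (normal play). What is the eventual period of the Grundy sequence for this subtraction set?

12

n :  0  1  2  3  4  5  6  7  8  9 10 11 12 13 14 15 16 17 18 19 20 21 22 23 24 25
G :  0  1  0  1  0  1  2  3  2  3  2  3  0  1  0  1  0  1  2  3  2  3  2  3  0  1
G(n+12) = G(n) holds for n = 0,…,8 (a full window of length max(S) = 9), so the sequence is purely periodic with period 12.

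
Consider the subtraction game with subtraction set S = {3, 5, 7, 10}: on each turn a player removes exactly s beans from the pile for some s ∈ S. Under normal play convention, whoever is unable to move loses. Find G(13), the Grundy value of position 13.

G(0) = 0
G(1) = mex{} = 0
G(2) = mex{} = 0
G(3) = mex{0} = 1
G(4) = mex{0} = 1
G(5) = mex{0,0} = 1
G(6) = mex{1,0} = 2
G(7) = mex{1,0,0} = 2
G(8) = mex{1,1,0} = 2
G(9) = mex{2,1,0} = 3
G(10) = mex{2,1,1,0} = 3
G(11) = mex{2,2,1,0} = 3
G(12) = mex{3,2,1,0} = 4
G(13) = mex{3,2,2,1} = 0

0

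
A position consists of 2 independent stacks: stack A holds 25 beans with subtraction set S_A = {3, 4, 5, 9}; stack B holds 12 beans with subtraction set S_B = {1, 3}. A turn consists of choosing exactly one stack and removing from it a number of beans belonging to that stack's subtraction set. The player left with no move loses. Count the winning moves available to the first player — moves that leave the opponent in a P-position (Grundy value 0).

4

Stack A, S = {3, 4, 5, 9}:
n :  0  1  2  3  4  5  6  7  8  9 10 11 12 13 14 15 16 17 18 19 20 21 22 23 24 25
G :  0  0  0  1  1  1  2  2  0  3  3  1  4  2  0  0  0  1  1  1  2  2  0  3  3  1
G_A(25) = 1.
Stack B, S = {1, 3}:
n :  0  1  2  3  4  5  6  7  8  9 10 11 12
G :  0  1  0  1  0  1  0  1  0  1  0  1  0
G_B(12) = 0.
Combined Grundy value = 1 ⊕ 0 = 1.
A winning move leaves total XOR = 0, i.e. changes one component's Grundy value g to g ⊕ X where X is the current total.
Stack A: need g' = 1⊕1 = 0. Options: 25−3→G=0, 25−4→G=2, 25−5→G=2, 25−9→G=0. Hits: 2.
Stack B: need g' = 0⊕1 = 1. Options: 12−1→G=1, 12−3→G=1. Hits: 2.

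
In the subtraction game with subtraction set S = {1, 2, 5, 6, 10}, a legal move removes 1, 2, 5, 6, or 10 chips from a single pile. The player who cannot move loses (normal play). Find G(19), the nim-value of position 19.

1

n :  0  1  2  3  4  5  6  7  8  9 10 11 12 13 14 15 16 17 18 19
G :  0  1  2  0  1  2  3  0  1  2  3  0  1  2  0  1  2  3  0  1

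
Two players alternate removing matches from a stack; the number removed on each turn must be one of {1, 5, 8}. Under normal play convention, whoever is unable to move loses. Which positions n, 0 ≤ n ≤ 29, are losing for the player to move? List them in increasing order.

0, 2, 4, 6, 13, 15, 17, 19, 26, 28

n :  0  1  2  3  4  5  6  7  8  9 10 11 12 13 14 15 16 17 18 19 20 21 22 23 24 25 26 27 28 29
G :  0  1  0  1  0  1  0  1  2  3  2  3  2  0  1  0  1  0  1  0  1  2  3  2  3  2  0  1  0  1
P-positions are exactly the n with G(n) = 0.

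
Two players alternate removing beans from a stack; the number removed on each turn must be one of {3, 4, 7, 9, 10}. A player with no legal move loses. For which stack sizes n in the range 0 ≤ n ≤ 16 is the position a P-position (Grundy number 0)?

G(0) = 0
G(1) = mex{} = 0
G(2) = mex{} = 0
G(3) = mex{0} = 1
G(4) = mex{0,0} = 1
G(5) = mex{0,0} = 1
G(6) = mex{1,0} = 2
G(7) = mex{1,1,0} = 2
G(8) = mex{1,1,0} = 2
G(9) = mex{2,1,0,0} = 3
G(10) = mex{2,2,1,0,0} = 3
G(11) = mex{2,2,1,0,0} = 3
G(12) = mex{3,2,1,1,0} = 4
G(13) = mex{3,3,2,1,1} = 0
G(14) = mex{3,3,2,1,1} = 0
G(15) = mex{4,3,2,2,1} = 0
G(16) = mex{0,4,3,2,2} = 1
P-positions are exactly the n with G(n) = 0.

0, 1, 2, 13, 14, 15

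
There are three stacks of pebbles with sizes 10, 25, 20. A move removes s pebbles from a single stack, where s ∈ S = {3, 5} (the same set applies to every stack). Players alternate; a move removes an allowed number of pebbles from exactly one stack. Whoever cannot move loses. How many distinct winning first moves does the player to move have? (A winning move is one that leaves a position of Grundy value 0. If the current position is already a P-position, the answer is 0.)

3

All stacks use S = {3, 5}:
n :  0  1  2  3  4  5  6  7  8  9 10 11 12 13 14 15 16 17 18 19 20 21 22 23 24 25
G :  0  0  0  1  1  1  2  2  0  0  0  1  1  1  2  2  0  0  0  1  1  1  2  2  0  0
Stack A: G(10) = 0.
Stack B: G(25) = 0.
Stack C: G(20) = 1.
Combined Grundy value = 0 ⊕ 0 ⊕ 1 = 1.
A winning move leaves total XOR = 0, i.e. changes one component's Grundy value g to g ⊕ X where X is the current total.
Stack A: need g' = 0⊕1 = 1. Options: 10−3→G=2, 10−5→G=1. Hits: 1.
Stack B: need g' = 0⊕1 = 1. Options: 25−3→G=2, 25−5→G=1. Hits: 1.
Stack C: need g' = 1⊕1 = 0. Options: 20−3→G=0, 20−5→G=2. Hits: 1.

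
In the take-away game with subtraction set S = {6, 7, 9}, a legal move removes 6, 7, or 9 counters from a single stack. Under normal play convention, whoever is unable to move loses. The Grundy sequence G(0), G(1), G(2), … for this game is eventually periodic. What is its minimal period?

G(0) = 0
G(1) = mex{} = 0
G(2) = mex{} = 0
G(3) = mex{} = 0
G(4) = mex{} = 0
G(5) = mex{} = 0
G(6) = mex{0} = 1
G(7) = mex{0,0} = 1
G(8) = mex{0,0} = 1
G(9) = mex{0,0,0} = 1
G(10) = mex{0,0,0} = 1
G(11) = mex{0,0,0} = 1
G(12) = mex{1,0,0} = 2
G(13) = mex{1,1,0} = 2
G(14) = mex{1,1,0} = 2
G(15) = mex{1,1,1} = 0
G(16) = mex{1,1,1} = 0
G(17) = mex{1,1,1} = 0
G(18) = mex{2,1,1} = 0
G(19) = mex{2,2,1} = 0
G(20) = mex{2,2,1} = 0
G(21) = mex{0,2,2} = 1
G(22) = mex{0,0,2} = 1
G(23) = mex{0,0,2} = 1
G(24) = mex{0,0,0} = 1
G(25) = mex{0,0,0} = 1
G(26) = mex{0,0,0} = 1
G(27) = mex{1,0,0} = 2
G(28) = mex{1,1,0} = 2
G(29) = mex{1,1,0} = 2
G(30) = mex{1,1,1} = 0
G(31) = mex{1,1,1} = 0
G(n+15) = G(n) holds for n = 0,…,8 (a full window of length max(S) = 9), so the sequence is purely periodic with period 15.

15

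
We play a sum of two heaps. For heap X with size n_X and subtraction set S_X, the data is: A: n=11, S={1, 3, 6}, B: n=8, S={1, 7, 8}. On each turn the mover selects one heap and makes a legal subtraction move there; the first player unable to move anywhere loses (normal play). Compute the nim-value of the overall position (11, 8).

Heap A, S = {1, 3, 6}:
G(0) = 0
G(1) = mex{0} = 1
G(2) = mex{1} = 0
G(3) = mex{0,0} = 1
G(4) = mex{1,1} = 0
G(5) = mex{0,0} = 1
G(6) = mex{1,1,0} = 2
G(7) = mex{2,0,1} = 3
G(8) = mex{3,1,0} = 2
G(9) = mex{2,2,1} = 0
G(10) = mex{0,3,0} = 1
G(11) = mex{1,2,1} = 0
G_A(11) = 0.
Heap B, S = {1, 7, 8}:
n : 0 1 2 3 4 5 6 7 8
G : 0 1 0 1 0 1 0 1 2
G_B(8) = 2.
Combined Grundy value = 0 ⊕ 2 = 2.

2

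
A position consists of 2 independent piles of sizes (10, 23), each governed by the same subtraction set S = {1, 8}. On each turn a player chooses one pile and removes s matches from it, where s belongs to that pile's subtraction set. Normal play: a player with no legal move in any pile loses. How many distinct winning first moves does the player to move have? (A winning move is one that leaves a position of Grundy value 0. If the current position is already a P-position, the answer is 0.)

0

All piles use S = {1, 8}:
G(0) = 0
G(1) = mex{0} = 1
G(2) = mex{1} = 0
G(3) = mex{0} = 1
G(4) = mex{1} = 0
G(5) = mex{0} = 1
G(6) = mex{1} = 0
G(7) = mex{0} = 1
G(8) = mex{1,0} = 2
G(9) = mex{2,1} = 0
G(10) = mex{0,0} = 1
G(11) = mex{1,1} = 0
G(12) = mex{0,0} = 1
G(13) = mex{1,1} = 0
G(14) = mex{0,0} = 1
G(15) = mex{1,1} = 0
G(16) = mex{0,2} = 1
G(17) = mex{1,0} = 2
G(18) = mex{2,1} = 0
G(19) = mex{0,0} = 1
G(20) = mex{1,1} = 0
G(21) = mex{0,0} = 1
G(22) = mex{1,1} = 0
G(23) = mex{0,0} = 1
Pile A: G(10) = 1.
Pile B: G(23) = 1.
Combined Grundy value = 1 ⊕ 1 = 0.
A winning move leaves total XOR = 0, i.e. changes one component's Grundy value g to g ⊕ X where X is the current total.
Pile A: target g' = 1⊕0 = 1, but every legal move changes the Grundy value (mex property), so 0 moves.
Pile B: target g' = 1⊕0 = 1, but every legal move changes the Grundy value (mex property), so 0 moves.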